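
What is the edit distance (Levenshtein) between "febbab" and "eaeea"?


Computing edit distance: "febbab" -> "eaeea"
DP table:
           e    a    e    e    a
      0    1    2    3    4    5
  f   1    1    2    3    4    5
  e   2    1    2    2    3    4
  b   3    2    2    3    3    4
  b   4    3    3    3    4    4
  a   5    4    3    4    4    4
  b   6    5    4    4    5    5
Edit distance = dp[6][5] = 5

5


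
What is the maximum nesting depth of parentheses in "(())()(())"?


Input: "(())()(())"
Tracking depth:
  Position 0 '(': depth becomes 1
  Position 1 '(': depth becomes 2
  Position 2 ')': depth becomes 1
  Position 3 ')': depth becomes 0
  Position 4 '(': depth becomes 1
  Position 5 ')': depth becomes 0
  Position 6 '(': depth becomes 1
  Position 7 '(': depth becomes 2
  Position 8 ')': depth becomes 1
  Position 9 ')': depth becomes 0
Maximum depth reached: 2

2


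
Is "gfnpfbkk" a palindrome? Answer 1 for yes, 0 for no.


Input: gfnpfbkk
Reversed: kkbfpnfg
  Compare pos 0 ('g') with pos 7 ('k'): MISMATCH
  Compare pos 1 ('f') with pos 6 ('k'): MISMATCH
  Compare pos 2 ('n') with pos 5 ('b'): MISMATCH
  Compare pos 3 ('p') with pos 4 ('f'): MISMATCH
Result: not a palindrome

0


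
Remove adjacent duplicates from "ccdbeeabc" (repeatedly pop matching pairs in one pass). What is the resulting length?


Input: ccdbeeabc
Stack-based adjacent duplicate removal:
  Read 'c': push. Stack: c
  Read 'c': matches stack top 'c' => pop. Stack: (empty)
  Read 'd': push. Stack: d
  Read 'b': push. Stack: db
  Read 'e': push. Stack: dbe
  Read 'e': matches stack top 'e' => pop. Stack: db
  Read 'a': push. Stack: dba
  Read 'b': push. Stack: dbab
  Read 'c': push. Stack: dbabc
Final stack: "dbabc" (length 5)

5


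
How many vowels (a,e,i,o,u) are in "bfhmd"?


Input: bfhmd
Checking each character:
  'b' at position 0: consonant
  'f' at position 1: consonant
  'h' at position 2: consonant
  'm' at position 3: consonant
  'd' at position 4: consonant
Total vowels: 0

0


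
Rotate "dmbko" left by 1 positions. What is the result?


Input: "dmbko", rotate left by 1
First 1 characters: "d"
Remaining characters: "mbko"
Concatenate remaining + first: "mbko" + "d" = "mbkod"

mbkod


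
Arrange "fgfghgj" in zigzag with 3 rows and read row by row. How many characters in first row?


Zigzag "fgfghgj" into 3 rows:
Placing characters:
  'f' => row 0
  'g' => row 1
  'f' => row 2
  'g' => row 1
  'h' => row 0
  'g' => row 1
  'j' => row 2
Rows:
  Row 0: "fh"
  Row 1: "ggg"
  Row 2: "fj"
First row length: 2

2


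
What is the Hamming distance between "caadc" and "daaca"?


Comparing "caadc" and "daaca" position by position:
  Position 0: 'c' vs 'd' => differ
  Position 1: 'a' vs 'a' => same
  Position 2: 'a' vs 'a' => same
  Position 3: 'd' vs 'c' => differ
  Position 4: 'c' vs 'a' => differ
Total differences (Hamming distance): 3

3


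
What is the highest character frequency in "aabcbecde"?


Input: aabcbecde
Character counts:
  'a': 2
  'b': 2
  'c': 2
  'd': 1
  'e': 2
Maximum frequency: 2

2


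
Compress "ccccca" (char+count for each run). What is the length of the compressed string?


Input: ccccca
Runs:
  'c' x 5 => "c5"
  'a' x 1 => "a1"
Compressed: "c5a1"
Compressed length: 4

4


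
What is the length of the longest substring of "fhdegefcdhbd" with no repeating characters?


Input: "fhdegefcdhbd"
Sliding window (track last position of each char):
  Position 0 ('f'): window [0,0] length 1 -- new best
  Position 1 ('h'): window [0,1] length 2 -- new best
  Position 2 ('d'): window [0,2] length 3 -- new best
  Position 3 ('e'): window [0,3] length 4 -- new best
  Position 4 ('g'): window [0,4] length 5 -- new best
  Position 5 ('e'): repeat (last at 3), move window start to 4
  Position 5 ('e'): window [4,5] length 2
  Position 6 ('f'): window [4,6] length 3
  Position 7 ('c'): window [4,7] length 4
  Position 8 ('d'): window [4,8] length 5
  Position 9 ('h'): window [4,9] length 6 -- new best
  Position 10 ('b'): window [4,10] length 7 -- new best
  Position 11 ('d'): repeat (last at 8), move window start to 9
  Position 11 ('d'): window [9,11] length 3
Longest substring with no repeats: "gefcdhb" with length 7

7


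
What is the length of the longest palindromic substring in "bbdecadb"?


Input: "bbdecadb"
Checking substrings for palindromes:
  [0:2] "bb" (len 2) => palindrome
Longest palindromic substring: "bb" with length 2

2


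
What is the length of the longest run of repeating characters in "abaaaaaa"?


Input: "abaaaaaa"
Scanning for longest run:
  Position 1 ('b'): new char, reset run to 1
  Position 2 ('a'): new char, reset run to 1
  Position 3 ('a'): continues run of 'a', length=2
  Position 4 ('a'): continues run of 'a', length=3
  Position 5 ('a'): continues run of 'a', length=4
  Position 6 ('a'): continues run of 'a', length=5
  Position 7 ('a'): continues run of 'a', length=6
Longest run: 'a' with length 6

6


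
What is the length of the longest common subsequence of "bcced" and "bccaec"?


LCS of "bcced" and "bccaec"
DP table:
           b    c    c    a    e    c
      0    0    0    0    0    0    0
  b   0    1    1    1    1    1    1
  c   0    1    2    2    2    2    2
  c   0    1    2    3    3    3    3
  e   0    1    2    3    3    4    4
  d   0    1    2    3    3    4    4
LCS length = dp[5][6] = 4

4


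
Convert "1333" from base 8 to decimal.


Input: "1333" in base 8
Positional expansion:
  Digit '1' (value 1) x 8^3 = 512
  Digit '3' (value 3) x 8^2 = 192
  Digit '3' (value 3) x 8^1 = 24
  Digit '3' (value 3) x 8^0 = 3
Sum = 731

731


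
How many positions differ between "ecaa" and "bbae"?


Comparing "ecaa" and "bbae" position by position:
  Position 0: 'e' vs 'b' => DIFFER
  Position 1: 'c' vs 'b' => DIFFER
  Position 2: 'a' vs 'a' => same
  Position 3: 'a' vs 'e' => DIFFER
Positions that differ: 3

3


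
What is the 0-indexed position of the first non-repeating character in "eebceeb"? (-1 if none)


Input: eebceeb
Character frequencies:
  'b': 2
  'c': 1
  'e': 4
Scanning left to right for freq == 1:
  Position 0 ('e'): freq=4, skip
  Position 1 ('e'): freq=4, skip
  Position 2 ('b'): freq=2, skip
  Position 3 ('c'): unique! => answer = 3

3


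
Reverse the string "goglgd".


Input: goglgd
Reading characters right to left:
  Position 5: 'd'
  Position 4: 'g'
  Position 3: 'l'
  Position 2: 'g'
  Position 1: 'o'
  Position 0: 'g'
Reversed: dglgog

dglgog


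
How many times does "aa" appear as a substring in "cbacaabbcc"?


Searching for "aa" in "cbacaabbcc"
Scanning each position:
  Position 0: "cb" => no
  Position 1: "ba" => no
  Position 2: "ac" => no
  Position 3: "ca" => no
  Position 4: "aa" => MATCH
  Position 5: "ab" => no
  Position 6: "bb" => no
  Position 7: "bc" => no
  Position 8: "cc" => no
Total occurrences: 1

1


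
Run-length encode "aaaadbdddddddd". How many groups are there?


Input: aaaadbdddddddd
Scanning for consecutive runs:
  Group 1: 'a' x 4 (positions 0-3)
  Group 2: 'd' x 1 (positions 4-4)
  Group 3: 'b' x 1 (positions 5-5)
  Group 4: 'd' x 8 (positions 6-13)
Total groups: 4

4


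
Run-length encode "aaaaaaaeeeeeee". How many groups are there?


Input: aaaaaaaeeeeeee
Scanning for consecutive runs:
  Group 1: 'a' x 7 (positions 0-6)
  Group 2: 'e' x 7 (positions 7-13)
Total groups: 2

2


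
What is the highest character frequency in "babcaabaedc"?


Input: babcaabaedc
Character counts:
  'a': 4
  'b': 3
  'c': 2
  'd': 1
  'e': 1
Maximum frequency: 4

4


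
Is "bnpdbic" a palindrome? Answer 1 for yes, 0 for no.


Input: bnpdbic
Reversed: cibdpnb
  Compare pos 0 ('b') with pos 6 ('c'): MISMATCH
  Compare pos 1 ('n') with pos 5 ('i'): MISMATCH
  Compare pos 2 ('p') with pos 4 ('b'): MISMATCH
Result: not a palindrome

0


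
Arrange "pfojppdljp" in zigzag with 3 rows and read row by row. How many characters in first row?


Zigzag "pfojppdljp" into 3 rows:
Placing characters:
  'p' => row 0
  'f' => row 1
  'o' => row 2
  'j' => row 1
  'p' => row 0
  'p' => row 1
  'd' => row 2
  'l' => row 1
  'j' => row 0
  'p' => row 1
Rows:
  Row 0: "ppj"
  Row 1: "fjplp"
  Row 2: "od"
First row length: 3

3


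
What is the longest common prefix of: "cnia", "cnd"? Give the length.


Words: cnia, cnd
  Position 0: all 'c' => match
  Position 1: all 'n' => match
  Position 2: ('i', 'd') => mismatch, stop
LCP = "cn" (length 2)

2


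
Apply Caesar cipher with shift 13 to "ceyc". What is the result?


Caesar cipher: shift "ceyc" by 13
  'c' (pos 2) + 13 = pos 15 = 'p'
  'e' (pos 4) + 13 = pos 17 = 'r'
  'y' (pos 24) + 13 = pos 11 = 'l'
  'c' (pos 2) + 13 = pos 15 = 'p'
Result: prlp

prlp


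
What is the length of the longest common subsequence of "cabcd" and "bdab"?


LCS of "cabcd" and "bdab"
DP table:
           b    d    a    b
      0    0    0    0    0
  c   0    0    0    0    0
  a   0    0    0    1    1
  b   0    1    1    1    2
  c   0    1    1    1    2
  d   0    1    2    2    2
LCS length = dp[5][4] = 2

2


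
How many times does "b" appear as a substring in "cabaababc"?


Searching for "b" in "cabaababc"
Scanning each position:
  Position 0: "c" => no
  Position 1: "a" => no
  Position 2: "b" => MATCH
  Position 3: "a" => no
  Position 4: "a" => no
  Position 5: "b" => MATCH
  Position 6: "a" => no
  Position 7: "b" => MATCH
  Position 8: "c" => no
Total occurrences: 3

3


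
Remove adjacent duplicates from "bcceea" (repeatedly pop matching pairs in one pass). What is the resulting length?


Input: bcceea
Stack-based adjacent duplicate removal:
  Read 'b': push. Stack: b
  Read 'c': push. Stack: bc
  Read 'c': matches stack top 'c' => pop. Stack: b
  Read 'e': push. Stack: be
  Read 'e': matches stack top 'e' => pop. Stack: b
  Read 'a': push. Stack: ba
Final stack: "ba" (length 2)

2


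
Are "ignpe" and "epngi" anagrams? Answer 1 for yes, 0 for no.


Strings: "ignpe", "epngi"
Sorted first:  eginp
Sorted second: eginp
Sorted forms match => anagrams

1


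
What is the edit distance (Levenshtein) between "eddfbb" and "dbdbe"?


Computing edit distance: "eddfbb" -> "dbdbe"
DP table:
           d    b    d    b    e
      0    1    2    3    4    5
  e   1    1    2    3    4    4
  d   2    1    2    2    3    4
  d   3    2    2    2    3    4
  f   4    3    3    3    3    4
  b   5    4    3    4    3    4
  b   6    5    4    4    4    4
Edit distance = dp[6][5] = 4

4


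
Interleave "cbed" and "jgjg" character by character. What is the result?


Interleaving "cbed" and "jgjg":
  Position 0: 'c' from first, 'j' from second => "cj"
  Position 1: 'b' from first, 'g' from second => "bg"
  Position 2: 'e' from first, 'j' from second => "ej"
  Position 3: 'd' from first, 'g' from second => "dg"
Result: cjbgejdg

cjbgejdg


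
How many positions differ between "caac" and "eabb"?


Comparing "caac" and "eabb" position by position:
  Position 0: 'c' vs 'e' => DIFFER
  Position 1: 'a' vs 'a' => same
  Position 2: 'a' vs 'b' => DIFFER
  Position 3: 'c' vs 'b' => DIFFER
Positions that differ: 3

3


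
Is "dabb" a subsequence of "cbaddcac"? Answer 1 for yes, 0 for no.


Check if "dabb" is a subsequence of "cbaddcac"
Greedy scan:
  Position 0 ('c'): no match needed
  Position 1 ('b'): no match needed
  Position 2 ('a'): no match needed
  Position 3 ('d'): matches sub[0] = 'd'
  Position 4 ('d'): no match needed
  Position 5 ('c'): no match needed
  Position 6 ('a'): matches sub[1] = 'a'
  Position 7 ('c'): no match needed
Only matched 2/4 characters => not a subsequence

0


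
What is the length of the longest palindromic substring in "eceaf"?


Input: "eceaf"
Checking substrings for palindromes:
  [0:3] "ece" (len 3) => palindrome
Longest palindromic substring: "ece" with length 3

3


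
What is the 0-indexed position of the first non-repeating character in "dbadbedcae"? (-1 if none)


Input: dbadbedcae
Character frequencies:
  'a': 2
  'b': 2
  'c': 1
  'd': 3
  'e': 2
Scanning left to right for freq == 1:
  Position 0 ('d'): freq=3, skip
  Position 1 ('b'): freq=2, skip
  Position 2 ('a'): freq=2, skip
  Position 3 ('d'): freq=3, skip
  Position 4 ('b'): freq=2, skip
  Position 5 ('e'): freq=2, skip
  Position 6 ('d'): freq=3, skip
  Position 7 ('c'): unique! => answer = 7

7


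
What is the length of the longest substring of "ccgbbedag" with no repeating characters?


Input: "ccgbbedag"
Sliding window (track last position of each char):
  Position 0 ('c'): window [0,0] length 1 -- new best
  Position 1 ('c'): repeat (last at 0), move window start to 1
  Position 1 ('c'): window [1,1] length 1
  Position 2 ('g'): window [1,2] length 2 -- new best
  Position 3 ('b'): window [1,3] length 3 -- new best
  Position 4 ('b'): repeat (last at 3), move window start to 4
  Position 4 ('b'): window [4,4] length 1
  Position 5 ('e'): window [4,5] length 2
  Position 6 ('d'): window [4,6] length 3
  Position 7 ('a'): window [4,7] length 4 -- new best
  Position 8 ('g'): window [4,8] length 5 -- new best
Longest substring with no repeats: "bedag" with length 5

5


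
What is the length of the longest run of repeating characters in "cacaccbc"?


Input: "cacaccbc"
Scanning for longest run:
  Position 1 ('a'): new char, reset run to 1
  Position 2 ('c'): new char, reset run to 1
  Position 3 ('a'): new char, reset run to 1
  Position 4 ('c'): new char, reset run to 1
  Position 5 ('c'): continues run of 'c', length=2
  Position 6 ('b'): new char, reset run to 1
  Position 7 ('c'): new char, reset run to 1
Longest run: 'c' with length 2

2


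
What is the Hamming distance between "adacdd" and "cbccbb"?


Comparing "adacdd" and "cbccbb" position by position:
  Position 0: 'a' vs 'c' => differ
  Position 1: 'd' vs 'b' => differ
  Position 2: 'a' vs 'c' => differ
  Position 3: 'c' vs 'c' => same
  Position 4: 'd' vs 'b' => differ
  Position 5: 'd' vs 'b' => differ
Total differences (Hamming distance): 5

5


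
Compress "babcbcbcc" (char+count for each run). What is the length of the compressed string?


Input: babcbcbcc
Runs:
  'b' x 1 => "b1"
  'a' x 1 => "a1"
  'b' x 1 => "b1"
  'c' x 1 => "c1"
  'b' x 1 => "b1"
  'c' x 1 => "c1"
  'b' x 1 => "b1"
  'c' x 2 => "c2"
Compressed: "b1a1b1c1b1c1b1c2"
Compressed length: 16

16


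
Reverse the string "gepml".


Input: gepml
Reading characters right to left:
  Position 4: 'l'
  Position 3: 'm'
  Position 2: 'p'
  Position 1: 'e'
  Position 0: 'g'
Reversed: lmpeg

lmpeg


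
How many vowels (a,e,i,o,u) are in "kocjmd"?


Input: kocjmd
Checking each character:
  'k' at position 0: consonant
  'o' at position 1: vowel (running total: 1)
  'c' at position 2: consonant
  'j' at position 3: consonant
  'm' at position 4: consonant
  'd' at position 5: consonant
Total vowels: 1

1


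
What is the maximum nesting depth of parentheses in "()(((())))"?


Input: "()(((())))"
Tracking depth:
  Position 0 '(': depth becomes 1
  Position 1 ')': depth becomes 0
  Position 2 '(': depth becomes 1
  Position 3 '(': depth becomes 2
  Position 4 '(': depth becomes 3
  Position 5 '(': depth becomes 4
  Position 6 ')': depth becomes 3
  Position 7 ')': depth becomes 2
  Position 8 ')': depth becomes 1
  Position 9 ')': depth becomes 0
Maximum depth reached: 4

4


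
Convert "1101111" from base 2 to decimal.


Input: "1101111" in base 2
Positional expansion:
  Digit '1' (value 1) x 2^6 = 64
  Digit '1' (value 1) x 2^5 = 32
  Digit '0' (value 0) x 2^4 = 0
  Digit '1' (value 1) x 2^3 = 8
  Digit '1' (value 1) x 2^2 = 4
  Digit '1' (value 1) x 2^1 = 2
  Digit '1' (value 1) x 2^0 = 1
Sum = 111

111


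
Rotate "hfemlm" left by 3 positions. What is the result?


Input: "hfemlm", rotate left by 3
First 3 characters: "hfe"
Remaining characters: "mlm"
Concatenate remaining + first: "mlm" + "hfe" = "mlmhfe"

mlmhfe


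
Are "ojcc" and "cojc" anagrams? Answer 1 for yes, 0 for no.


Strings: "ojcc", "cojc"
Sorted first:  ccjo
Sorted second: ccjo
Sorted forms match => anagrams

1


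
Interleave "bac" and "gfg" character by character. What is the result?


Interleaving "bac" and "gfg":
  Position 0: 'b' from first, 'g' from second => "bg"
  Position 1: 'a' from first, 'f' from second => "af"
  Position 2: 'c' from first, 'g' from second => "cg"
Result: bgafcg

bgafcg


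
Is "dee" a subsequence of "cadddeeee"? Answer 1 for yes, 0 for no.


Check if "dee" is a subsequence of "cadddeeee"
Greedy scan:
  Position 0 ('c'): no match needed
  Position 1 ('a'): no match needed
  Position 2 ('d'): matches sub[0] = 'd'
  Position 3 ('d'): no match needed
  Position 4 ('d'): no match needed
  Position 5 ('e'): matches sub[1] = 'e'
  Position 6 ('e'): matches sub[2] = 'e'
  Position 7 ('e'): no match needed
  Position 8 ('e'): no match needed
All 3 characters matched => is a subsequence

1


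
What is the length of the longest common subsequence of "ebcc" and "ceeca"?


LCS of "ebcc" and "ceeca"
DP table:
           c    e    e    c    a
      0    0    0    0    0    0
  e   0    0    1    1    1    1
  b   0    0    1    1    1    1
  c   0    1    1    1    2    2
  c   0    1    1    1    2    2
LCS length = dp[4][5] = 2

2


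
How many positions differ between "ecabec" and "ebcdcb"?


Comparing "ecabec" and "ebcdcb" position by position:
  Position 0: 'e' vs 'e' => same
  Position 1: 'c' vs 'b' => DIFFER
  Position 2: 'a' vs 'c' => DIFFER
  Position 3: 'b' vs 'd' => DIFFER
  Position 4: 'e' vs 'c' => DIFFER
  Position 5: 'c' vs 'b' => DIFFER
Positions that differ: 5

5


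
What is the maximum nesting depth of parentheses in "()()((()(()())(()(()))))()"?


Input: "()()((()(()())(()(()))))()"
Tracking depth:
  Position 0 '(': depth becomes 1
  Position 1 ')': depth becomes 0
  Position 2 '(': depth becomes 1
  Position 3 ')': depth becomes 0
  Position 4 '(': depth becomes 1
  Position 5 '(': depth becomes 2
  Position 6 '(': depth becomes 3
  Position 7 ')': depth becomes 2
  Position 8 '(': depth becomes 3
  Position 9 '(': depth becomes 4
  Position 10 ')': depth becomes 3
  Position 11 '(': depth becomes 4
  Position 12 ')': depth becomes 3
  Position 13 ')': depth becomes 2
  Position 14 '(': depth becomes 3
  Position 15 '(': depth becomes 4
  Position 16 ')': depth becomes 3
  Position 17 '(': depth becomes 4
  Position 18 '(': depth becomes 5
  Position 19 ')': depth becomes 4
  Position 20 ')': depth becomes 3
  Position 21 ')': depth becomes 2
  Position 22 ')': depth becomes 1
  Position 23 ')': depth becomes 0
  Position 24 '(': depth becomes 1
  Position 25 ')': depth becomes 0
Maximum depth reached: 5

5


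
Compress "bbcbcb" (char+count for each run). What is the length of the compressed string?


Input: bbcbcb
Runs:
  'b' x 2 => "b2"
  'c' x 1 => "c1"
  'b' x 1 => "b1"
  'c' x 1 => "c1"
  'b' x 1 => "b1"
Compressed: "b2c1b1c1b1"
Compressed length: 10

10


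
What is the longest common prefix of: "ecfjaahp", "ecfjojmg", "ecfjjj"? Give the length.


Words: ecfjaahp, ecfjojmg, ecfjjj
  Position 0: all 'e' => match
  Position 1: all 'c' => match
  Position 2: all 'f' => match
  Position 3: all 'j' => match
  Position 4: ('a', 'o', 'j') => mismatch, stop
LCP = "ecfj" (length 4)

4


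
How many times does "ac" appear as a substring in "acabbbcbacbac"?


Searching for "ac" in "acabbbcbacbac"
Scanning each position:
  Position 0: "ac" => MATCH
  Position 1: "ca" => no
  Position 2: "ab" => no
  Position 3: "bb" => no
  Position 4: "bb" => no
  Position 5: "bc" => no
  Position 6: "cb" => no
  Position 7: "ba" => no
  Position 8: "ac" => MATCH
  Position 9: "cb" => no
  Position 10: "ba" => no
  Position 11: "ac" => MATCH
Total occurrences: 3

3


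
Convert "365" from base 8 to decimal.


Input: "365" in base 8
Positional expansion:
  Digit '3' (value 3) x 8^2 = 192
  Digit '6' (value 6) x 8^1 = 48
  Digit '5' (value 5) x 8^0 = 5
Sum = 245

245


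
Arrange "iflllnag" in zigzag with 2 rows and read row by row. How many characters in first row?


Zigzag "iflllnag" into 2 rows:
Placing characters:
  'i' => row 0
  'f' => row 1
  'l' => row 0
  'l' => row 1
  'l' => row 0
  'n' => row 1
  'a' => row 0
  'g' => row 1
Rows:
  Row 0: "illa"
  Row 1: "flng"
First row length: 4

4


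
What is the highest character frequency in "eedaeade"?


Input: eedaeade
Character counts:
  'a': 2
  'd': 2
  'e': 4
Maximum frequency: 4

4


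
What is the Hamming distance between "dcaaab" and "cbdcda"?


Comparing "dcaaab" and "cbdcda" position by position:
  Position 0: 'd' vs 'c' => differ
  Position 1: 'c' vs 'b' => differ
  Position 2: 'a' vs 'd' => differ
  Position 3: 'a' vs 'c' => differ
  Position 4: 'a' vs 'd' => differ
  Position 5: 'b' vs 'a' => differ
Total differences (Hamming distance): 6

6


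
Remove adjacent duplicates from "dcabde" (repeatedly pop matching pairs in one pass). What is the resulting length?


Input: dcabde
Stack-based adjacent duplicate removal:
  Read 'd': push. Stack: d
  Read 'c': push. Stack: dc
  Read 'a': push. Stack: dca
  Read 'b': push. Stack: dcab
  Read 'd': push. Stack: dcabd
  Read 'e': push. Stack: dcabde
Final stack: "dcabde" (length 6)

6


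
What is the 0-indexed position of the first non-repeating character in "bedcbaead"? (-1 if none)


Input: bedcbaead
Character frequencies:
  'a': 2
  'b': 2
  'c': 1
  'd': 2
  'e': 2
Scanning left to right for freq == 1:
  Position 0 ('b'): freq=2, skip
  Position 1 ('e'): freq=2, skip
  Position 2 ('d'): freq=2, skip
  Position 3 ('c'): unique! => answer = 3

3


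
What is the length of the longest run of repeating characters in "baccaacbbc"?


Input: "baccaacbbc"
Scanning for longest run:
  Position 1 ('a'): new char, reset run to 1
  Position 2 ('c'): new char, reset run to 1
  Position 3 ('c'): continues run of 'c', length=2
  Position 4 ('a'): new char, reset run to 1
  Position 5 ('a'): continues run of 'a', length=2
  Position 6 ('c'): new char, reset run to 1
  Position 7 ('b'): new char, reset run to 1
  Position 8 ('b'): continues run of 'b', length=2
  Position 9 ('c'): new char, reset run to 1
Longest run: 'c' with length 2

2


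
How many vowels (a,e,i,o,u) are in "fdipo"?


Input: fdipo
Checking each character:
  'f' at position 0: consonant
  'd' at position 1: consonant
  'i' at position 2: vowel (running total: 1)
  'p' at position 3: consonant
  'o' at position 4: vowel (running total: 2)
Total vowels: 2

2


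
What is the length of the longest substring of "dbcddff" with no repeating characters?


Input: "dbcddff"
Sliding window (track last position of each char):
  Position 0 ('d'): window [0,0] length 1 -- new best
  Position 1 ('b'): window [0,1] length 2 -- new best
  Position 2 ('c'): window [0,2] length 3 -- new best
  Position 3 ('d'): repeat (last at 0), move window start to 1
  Position 3 ('d'): window [1,3] length 3
  Position 4 ('d'): repeat (last at 3), move window start to 4
  Position 4 ('d'): window [4,4] length 1
  Position 5 ('f'): window [4,5] length 2
  Position 6 ('f'): repeat (last at 5), move window start to 6
  Position 6 ('f'): window [6,6] length 1
Longest substring with no repeats: "dbc" with length 3

3


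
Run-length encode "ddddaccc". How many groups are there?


Input: ddddaccc
Scanning for consecutive runs:
  Group 1: 'd' x 4 (positions 0-3)
  Group 2: 'a' x 1 (positions 4-4)
  Group 3: 'c' x 3 (positions 5-7)
Total groups: 3

3


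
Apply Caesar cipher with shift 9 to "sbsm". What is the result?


Caesar cipher: shift "sbsm" by 9
  's' (pos 18) + 9 = pos 1 = 'b'
  'b' (pos 1) + 9 = pos 10 = 'k'
  's' (pos 18) + 9 = pos 1 = 'b'
  'm' (pos 12) + 9 = pos 21 = 'v'
Result: bkbv

bkbv


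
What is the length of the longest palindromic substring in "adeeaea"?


Input: "adeeaea"
Checking substrings for palindromes:
  [3:6] "eae" (len 3) => palindrome
  [4:7] "aea" (len 3) => palindrome
  [2:4] "ee" (len 2) => palindrome
Longest palindromic substring: "eae" with length 3

3


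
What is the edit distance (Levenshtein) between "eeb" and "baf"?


Computing edit distance: "eeb" -> "baf"
DP table:
           b    a    f
      0    1    2    3
  e   1    1    2    3
  e   2    2    2    3
  b   3    2    3    3
Edit distance = dp[3][3] = 3

3


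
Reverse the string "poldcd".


Input: poldcd
Reading characters right to left:
  Position 5: 'd'
  Position 4: 'c'
  Position 3: 'd'
  Position 2: 'l'
  Position 1: 'o'
  Position 0: 'p'
Reversed: dcdlop

dcdlop


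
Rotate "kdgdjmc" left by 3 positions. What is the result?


Input: "kdgdjmc", rotate left by 3
First 3 characters: "kdg"
Remaining characters: "djmc"
Concatenate remaining + first: "djmc" + "kdg" = "djmckdg"

djmckdg


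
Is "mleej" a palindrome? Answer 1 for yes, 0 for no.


Input: mleej
Reversed: jeelm
  Compare pos 0 ('m') with pos 4 ('j'): MISMATCH
  Compare pos 1 ('l') with pos 3 ('e'): MISMATCH
Result: not a palindrome

0


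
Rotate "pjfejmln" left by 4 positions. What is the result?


Input: "pjfejmln", rotate left by 4
First 4 characters: "pjfe"
Remaining characters: "jmln"
Concatenate remaining + first: "jmln" + "pjfe" = "jmlnpjfe"

jmlnpjfe


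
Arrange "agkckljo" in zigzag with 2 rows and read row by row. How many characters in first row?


Zigzag "agkckljo" into 2 rows:
Placing characters:
  'a' => row 0
  'g' => row 1
  'k' => row 0
  'c' => row 1
  'k' => row 0
  'l' => row 1
  'j' => row 0
  'o' => row 1
Rows:
  Row 0: "akkj"
  Row 1: "gclo"
First row length: 4

4


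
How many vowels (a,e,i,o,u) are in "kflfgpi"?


Input: kflfgpi
Checking each character:
  'k' at position 0: consonant
  'f' at position 1: consonant
  'l' at position 2: consonant
  'f' at position 3: consonant
  'g' at position 4: consonant
  'p' at position 5: consonant
  'i' at position 6: vowel (running total: 1)
Total vowels: 1

1


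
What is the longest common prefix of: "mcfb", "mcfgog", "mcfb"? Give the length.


Words: mcfb, mcfgog, mcfb
  Position 0: all 'm' => match
  Position 1: all 'c' => match
  Position 2: all 'f' => match
  Position 3: ('b', 'g', 'b') => mismatch, stop
LCP = "mcf" (length 3)

3


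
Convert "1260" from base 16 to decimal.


Input: "1260" in base 16
Positional expansion:
  Digit '1' (value 1) x 16^3 = 4096
  Digit '2' (value 2) x 16^2 = 512
  Digit '6' (value 6) x 16^1 = 96
  Digit '0' (value 0) x 16^0 = 0
Sum = 4704

4704


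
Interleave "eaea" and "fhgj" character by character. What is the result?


Interleaving "eaea" and "fhgj":
  Position 0: 'e' from first, 'f' from second => "ef"
  Position 1: 'a' from first, 'h' from second => "ah"
  Position 2: 'e' from first, 'g' from second => "eg"
  Position 3: 'a' from first, 'j' from second => "aj"
Result: efahegaj

efahegaj


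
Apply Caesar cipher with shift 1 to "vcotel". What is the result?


Caesar cipher: shift "vcotel" by 1
  'v' (pos 21) + 1 = pos 22 = 'w'
  'c' (pos 2) + 1 = pos 3 = 'd'
  'o' (pos 14) + 1 = pos 15 = 'p'
  't' (pos 19) + 1 = pos 20 = 'u'
  'e' (pos 4) + 1 = pos 5 = 'f'
  'l' (pos 11) + 1 = pos 12 = 'm'
Result: wdpufm

wdpufm


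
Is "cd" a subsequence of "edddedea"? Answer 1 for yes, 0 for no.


Check if "cd" is a subsequence of "edddedea"
Greedy scan:
  Position 0 ('e'): no match needed
  Position 1 ('d'): no match needed
  Position 2 ('d'): no match needed
  Position 3 ('d'): no match needed
  Position 4 ('e'): no match needed
  Position 5 ('d'): no match needed
  Position 6 ('e'): no match needed
  Position 7 ('a'): no match needed
Only matched 0/2 characters => not a subsequence

0


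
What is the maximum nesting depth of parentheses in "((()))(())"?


Input: "((()))(())"
Tracking depth:
  Position 0 '(': depth becomes 1
  Position 1 '(': depth becomes 2
  Position 2 '(': depth becomes 3
  Position 3 ')': depth becomes 2
  Position 4 ')': depth becomes 1
  Position 5 ')': depth becomes 0
  Position 6 '(': depth becomes 1
  Position 7 '(': depth becomes 2
  Position 8 ')': depth becomes 1
  Position 9 ')': depth becomes 0
Maximum depth reached: 3

3


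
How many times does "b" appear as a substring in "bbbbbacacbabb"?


Searching for "b" in "bbbbbacacbabb"
Scanning each position:
  Position 0: "b" => MATCH
  Position 1: "b" => MATCH
  Position 2: "b" => MATCH
  Position 3: "b" => MATCH
  Position 4: "b" => MATCH
  Position 5: "a" => no
  Position 6: "c" => no
  Position 7: "a" => no
  Position 8: "c" => no
  Position 9: "b" => MATCH
  Position 10: "a" => no
  Position 11: "b" => MATCH
  Position 12: "b" => MATCH
Total occurrences: 8

8


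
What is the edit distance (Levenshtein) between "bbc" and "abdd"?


Computing edit distance: "bbc" -> "abdd"
DP table:
           a    b    d    d
      0    1    2    3    4
  b   1    1    1    2    3
  b   2    2    1    2    3
  c   3    3    2    2    3
Edit distance = dp[3][4] = 3

3


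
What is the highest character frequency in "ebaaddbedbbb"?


Input: ebaaddbedbbb
Character counts:
  'a': 2
  'b': 5
  'd': 3
  'e': 2
Maximum frequency: 5

5


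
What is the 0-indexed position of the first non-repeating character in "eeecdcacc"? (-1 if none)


Input: eeecdcacc
Character frequencies:
  'a': 1
  'c': 4
  'd': 1
  'e': 3
Scanning left to right for freq == 1:
  Position 0 ('e'): freq=3, skip
  Position 1 ('e'): freq=3, skip
  Position 2 ('e'): freq=3, skip
  Position 3 ('c'): freq=4, skip
  Position 4 ('d'): unique! => answer = 4

4


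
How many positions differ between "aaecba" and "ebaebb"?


Comparing "aaecba" and "ebaebb" position by position:
  Position 0: 'a' vs 'e' => DIFFER
  Position 1: 'a' vs 'b' => DIFFER
  Position 2: 'e' vs 'a' => DIFFER
  Position 3: 'c' vs 'e' => DIFFER
  Position 4: 'b' vs 'b' => same
  Position 5: 'a' vs 'b' => DIFFER
Positions that differ: 5

5


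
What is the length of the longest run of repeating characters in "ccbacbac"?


Input: "ccbacbac"
Scanning for longest run:
  Position 1 ('c'): continues run of 'c', length=2
  Position 2 ('b'): new char, reset run to 1
  Position 3 ('a'): new char, reset run to 1
  Position 4 ('c'): new char, reset run to 1
  Position 5 ('b'): new char, reset run to 1
  Position 6 ('a'): new char, reset run to 1
  Position 7 ('c'): new char, reset run to 1
Longest run: 'c' with length 2

2


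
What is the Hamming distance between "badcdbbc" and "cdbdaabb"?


Comparing "badcdbbc" and "cdbdaabb" position by position:
  Position 0: 'b' vs 'c' => differ
  Position 1: 'a' vs 'd' => differ
  Position 2: 'd' vs 'b' => differ
  Position 3: 'c' vs 'd' => differ
  Position 4: 'd' vs 'a' => differ
  Position 5: 'b' vs 'a' => differ
  Position 6: 'b' vs 'b' => same
  Position 7: 'c' vs 'b' => differ
Total differences (Hamming distance): 7

7


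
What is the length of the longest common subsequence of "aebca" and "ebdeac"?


LCS of "aebca" and "ebdeac"
DP table:
           e    b    d    e    a    c
      0    0    0    0    0    0    0
  a   0    0    0    0    0    1    1
  e   0    1    1    1    1    1    1
  b   0    1    2    2    2    2    2
  c   0    1    2    2    2    2    3
  a   0    1    2    2    2    3    3
LCS length = dp[5][6] = 3

3


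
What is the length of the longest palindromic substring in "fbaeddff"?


Input: "fbaeddff"
Checking substrings for palindromes:
  [4:6] "dd" (len 2) => palindrome
  [6:8] "ff" (len 2) => palindrome
Longest palindromic substring: "dd" with length 2

2


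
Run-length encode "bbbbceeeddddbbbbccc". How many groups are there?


Input: bbbbceeeddddbbbbccc
Scanning for consecutive runs:
  Group 1: 'b' x 4 (positions 0-3)
  Group 2: 'c' x 1 (positions 4-4)
  Group 3: 'e' x 3 (positions 5-7)
  Group 4: 'd' x 4 (positions 8-11)
  Group 5: 'b' x 4 (positions 12-15)
  Group 6: 'c' x 3 (positions 16-18)
Total groups: 6

6


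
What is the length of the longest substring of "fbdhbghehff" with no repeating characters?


Input: "fbdhbghehff"
Sliding window (track last position of each char):
  Position 0 ('f'): window [0,0] length 1 -- new best
  Position 1 ('b'): window [0,1] length 2 -- new best
  Position 2 ('d'): window [0,2] length 3 -- new best
  Position 3 ('h'): window [0,3] length 4 -- new best
  Position 4 ('b'): repeat (last at 1), move window start to 2
  Position 4 ('b'): window [2,4] length 3
  Position 5 ('g'): window [2,5] length 4
  Position 6 ('h'): repeat (last at 3), move window start to 4
  Position 6 ('h'): window [4,6] length 3
  Position 7 ('e'): window [4,7] length 4
  Position 8 ('h'): repeat (last at 6), move window start to 7
  Position 8 ('h'): window [7,8] length 2
  Position 9 ('f'): window [7,9] length 3
  Position 10 ('f'): repeat (last at 9), move window start to 10
  Position 10 ('f'): window [10,10] length 1
Longest substring with no repeats: "fbdh" with length 4

4


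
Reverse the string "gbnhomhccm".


Input: gbnhomhccm
Reading characters right to left:
  Position 9: 'm'
  Position 8: 'c'
  Position 7: 'c'
  Position 6: 'h'
  Position 5: 'm'
  Position 4: 'o'
  Position 3: 'h'
  Position 2: 'n'
  Position 1: 'b'
  Position 0: 'g'
Reversed: mcchmohnbg

mcchmohnbg


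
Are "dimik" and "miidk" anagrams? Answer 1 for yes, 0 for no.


Strings: "dimik", "miidk"
Sorted first:  diikm
Sorted second: diikm
Sorted forms match => anagrams

1


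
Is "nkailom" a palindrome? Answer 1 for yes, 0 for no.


Input: nkailom
Reversed: moliakn
  Compare pos 0 ('n') with pos 6 ('m'): MISMATCH
  Compare pos 1 ('k') with pos 5 ('o'): MISMATCH
  Compare pos 2 ('a') with pos 4 ('l'): MISMATCH
Result: not a palindrome

0


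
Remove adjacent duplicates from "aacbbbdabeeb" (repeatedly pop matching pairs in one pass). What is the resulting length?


Input: aacbbbdabeeb
Stack-based adjacent duplicate removal:
  Read 'a': push. Stack: a
  Read 'a': matches stack top 'a' => pop. Stack: (empty)
  Read 'c': push. Stack: c
  Read 'b': push. Stack: cb
  Read 'b': matches stack top 'b' => pop. Stack: c
  Read 'b': push. Stack: cb
  Read 'd': push. Stack: cbd
  Read 'a': push. Stack: cbda
  Read 'b': push. Stack: cbdab
  Read 'e': push. Stack: cbdabe
  Read 'e': matches stack top 'e' => pop. Stack: cbdab
  Read 'b': matches stack top 'b' => pop. Stack: cbda
Final stack: "cbda" (length 4)

4


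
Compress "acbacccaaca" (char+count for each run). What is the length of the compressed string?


Input: acbacccaaca
Runs:
  'a' x 1 => "a1"
  'c' x 1 => "c1"
  'b' x 1 => "b1"
  'a' x 1 => "a1"
  'c' x 3 => "c3"
  'a' x 2 => "a2"
  'c' x 1 => "c1"
  'a' x 1 => "a1"
Compressed: "a1c1b1a1c3a2c1a1"
Compressed length: 16

16


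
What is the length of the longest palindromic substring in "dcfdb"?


Input: "dcfdb"
Checking substrings for palindromes:
  No multi-char palindromic substrings found
Longest palindromic substring: "d" with length 1

1


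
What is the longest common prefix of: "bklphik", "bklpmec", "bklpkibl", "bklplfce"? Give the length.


Words: bklphik, bklpmec, bklpkibl, bklplfce
  Position 0: all 'b' => match
  Position 1: all 'k' => match
  Position 2: all 'l' => match
  Position 3: all 'p' => match
  Position 4: ('h', 'm', 'k', 'l') => mismatch, stop
LCP = "bklp" (length 4)

4


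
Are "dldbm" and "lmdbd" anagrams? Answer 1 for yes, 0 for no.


Strings: "dldbm", "lmdbd"
Sorted first:  bddlm
Sorted second: bddlm
Sorted forms match => anagrams

1


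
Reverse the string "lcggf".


Input: lcggf
Reading characters right to left:
  Position 4: 'f'
  Position 3: 'g'
  Position 2: 'g'
  Position 1: 'c'
  Position 0: 'l'
Reversed: fggcl

fggcl


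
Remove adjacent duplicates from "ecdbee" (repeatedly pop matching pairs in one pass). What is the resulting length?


Input: ecdbee
Stack-based adjacent duplicate removal:
  Read 'e': push. Stack: e
  Read 'c': push. Stack: ec
  Read 'd': push. Stack: ecd
  Read 'b': push. Stack: ecdb
  Read 'e': push. Stack: ecdbe
  Read 'e': matches stack top 'e' => pop. Stack: ecdb
Final stack: "ecdb" (length 4)

4


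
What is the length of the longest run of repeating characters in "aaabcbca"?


Input: "aaabcbca"
Scanning for longest run:
  Position 1 ('a'): continues run of 'a', length=2
  Position 2 ('a'): continues run of 'a', length=3
  Position 3 ('b'): new char, reset run to 1
  Position 4 ('c'): new char, reset run to 1
  Position 5 ('b'): new char, reset run to 1
  Position 6 ('c'): new char, reset run to 1
  Position 7 ('a'): new char, reset run to 1
Longest run: 'a' with length 3

3


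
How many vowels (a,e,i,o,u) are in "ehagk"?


Input: ehagk
Checking each character:
  'e' at position 0: vowel (running total: 1)
  'h' at position 1: consonant
  'a' at position 2: vowel (running total: 2)
  'g' at position 3: consonant
  'k' at position 4: consonant
Total vowels: 2

2


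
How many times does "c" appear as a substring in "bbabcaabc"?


Searching for "c" in "bbabcaabc"
Scanning each position:
  Position 0: "b" => no
  Position 1: "b" => no
  Position 2: "a" => no
  Position 3: "b" => no
  Position 4: "c" => MATCH
  Position 5: "a" => no
  Position 6: "a" => no
  Position 7: "b" => no
  Position 8: "c" => MATCH
Total occurrences: 2

2


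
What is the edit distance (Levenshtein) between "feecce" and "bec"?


Computing edit distance: "feecce" -> "bec"
DP table:
           b    e    c
      0    1    2    3
  f   1    1    2    3
  e   2    2    1    2
  e   3    3    2    2
  c   4    4    3    2
  c   5    5    4    3
  e   6    6    5    4
Edit distance = dp[6][3] = 4

4


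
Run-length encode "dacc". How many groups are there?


Input: dacc
Scanning for consecutive runs:
  Group 1: 'd' x 1 (positions 0-0)
  Group 2: 'a' x 1 (positions 1-1)
  Group 3: 'c' x 2 (positions 2-3)
Total groups: 3

3


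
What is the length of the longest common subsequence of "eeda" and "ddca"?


LCS of "eeda" and "ddca"
DP table:
           d    d    c    a
      0    0    0    0    0
  e   0    0    0    0    0
  e   0    0    0    0    0
  d   0    1    1    1    1
  a   0    1    1    1    2
LCS length = dp[4][4] = 2

2


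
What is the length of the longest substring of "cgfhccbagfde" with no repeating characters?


Input: "cgfhccbagfde"
Sliding window (track last position of each char):
  Position 0 ('c'): window [0,0] length 1 -- new best
  Position 1 ('g'): window [0,1] length 2 -- new best
  Position 2 ('f'): window [0,2] length 3 -- new best
  Position 3 ('h'): window [0,3] length 4 -- new best
  Position 4 ('c'): repeat (last at 0), move window start to 1
  Position 4 ('c'): window [1,4] length 4
  Position 5 ('c'): repeat (last at 4), move window start to 5
  Position 5 ('c'): window [5,5] length 1
  Position 6 ('b'): window [5,6] length 2
  Position 7 ('a'): window [5,7] length 3
  Position 8 ('g'): window [5,8] length 4
  Position 9 ('f'): window [5,9] length 5 -- new best
  Position 10 ('d'): window [5,10] length 6 -- new best
  Position 11 ('e'): window [5,11] length 7 -- new best
Longest substring with no repeats: "cbagfde" with length 7

7


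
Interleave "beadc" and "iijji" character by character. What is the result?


Interleaving "beadc" and "iijji":
  Position 0: 'b' from first, 'i' from second => "bi"
  Position 1: 'e' from first, 'i' from second => "ei"
  Position 2: 'a' from first, 'j' from second => "aj"
  Position 3: 'd' from first, 'j' from second => "dj"
  Position 4: 'c' from first, 'i' from second => "ci"
Result: bieiajdjci

bieiajdjci


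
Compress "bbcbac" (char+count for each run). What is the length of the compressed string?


Input: bbcbac
Runs:
  'b' x 2 => "b2"
  'c' x 1 => "c1"
  'b' x 1 => "b1"
  'a' x 1 => "a1"
  'c' x 1 => "c1"
Compressed: "b2c1b1a1c1"
Compressed length: 10

10


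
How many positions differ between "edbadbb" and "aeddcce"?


Comparing "edbadbb" and "aeddcce" position by position:
  Position 0: 'e' vs 'a' => DIFFER
  Position 1: 'd' vs 'e' => DIFFER
  Position 2: 'b' vs 'd' => DIFFER
  Position 3: 'a' vs 'd' => DIFFER
  Position 4: 'd' vs 'c' => DIFFER
  Position 5: 'b' vs 'c' => DIFFER
  Position 6: 'b' vs 'e' => DIFFER
Positions that differ: 7

7
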